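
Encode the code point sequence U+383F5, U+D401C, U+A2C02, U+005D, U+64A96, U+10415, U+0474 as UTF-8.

U+383F5: 4-byte form → F0 B8 8F B5.
U+D401C: 4-byte form → F3 94 80 9C.
U+A2C02: 4-byte form → F2 A2 B0 82.
U+005D: 1-byte form → 5D.
U+64A96: 4-byte form → F1 A4 AA 96.
U+10415: 4-byte form → F0 90 90 95.
U+0474: 2-byte form → D1 B4.
Concatenated (23 bytes): F0 B8 8F B5 F3 94 80 9C F2 A2 B0 82 5D F1 A4 AA 96 F0 90 90 95 D1 B4.

F0 B8 8F B5 F3 94 80 9C F2 A2 B0 82 5D F1 A4 AA 96 F0 90 90 95 D1 B4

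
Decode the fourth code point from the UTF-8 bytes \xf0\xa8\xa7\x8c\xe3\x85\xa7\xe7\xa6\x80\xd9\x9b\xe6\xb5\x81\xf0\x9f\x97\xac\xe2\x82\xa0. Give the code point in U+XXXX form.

U+065B

Offset 0: leading byte 0xF0 = 11110000 → 4-byte char #1 = F0 A8 A7 8C.
Offset 4: leading byte 0xE3 = 11100011 → 3-byte char #2 = E3 85 A7.
Offset 7: leading byte 0xE7 = 11100111 → 3-byte char #3 = E7 A6 80.
Offset 10: leading byte 0xD9 = 11011001 → 2-byte char #4 = D9 9B.
Leading byte 0xD9 = 11011001 matches 110xxxxx → 2-byte sequence.
Byte 1: 0xD9 = 11011001, payload 11001 (5 bits).
Byte 2: 0x9B = 10011011 (10xxxxxx ✓), payload 011011.
Concatenate: 11001011011 = 0x65B (11 bits → U+065B).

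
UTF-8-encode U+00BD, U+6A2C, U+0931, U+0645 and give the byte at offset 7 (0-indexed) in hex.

U+00BD → 2-byte form C2 BD at offsets 0–1.
U+6A2C → 3-byte form E6 A8 AC at offsets 2–4.
U+0931 → 3-byte form E0 A4 B1 at offsets 5–7.
Offset 7 falls in char 3's range; it's byte 3 of E0 A4 B1 = 0xB1.

0xB1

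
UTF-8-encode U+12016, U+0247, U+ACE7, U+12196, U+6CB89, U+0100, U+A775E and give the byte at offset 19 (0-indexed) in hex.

U+12016 → 4-byte form F0 92 80 96 at offsets 0–3.
U+0247 → 2-byte form C9 87 at offsets 4–5.
U+ACE7 → 3-byte form EA B3 A7 at offsets 6–8.
U+12196 → 4-byte form F0 92 86 96 at offsets 9–12.
U+6CB89 → 4-byte form F1 AC AE 89 at offsets 13–16.
U+0100 → 2-byte form C4 80 at offsets 17–18.
U+A775E → 4-byte form F2 A7 9D 9E at offsets 19–22.
Offset 19 falls in char 7's range; it's byte 1 of F2 A7 9D 9E = 0xF2.

0xF2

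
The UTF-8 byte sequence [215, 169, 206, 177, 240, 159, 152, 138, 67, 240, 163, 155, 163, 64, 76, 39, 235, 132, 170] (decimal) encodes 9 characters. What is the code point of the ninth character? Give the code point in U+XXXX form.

U+B12A

Offset 0: leading byte 0xD7 = 11010111 → 2-byte char #1 = D7 A9.
Offset 2: leading byte 0xCE = 11001110 → 2-byte char #2 = CE B1.
Offset 4: leading byte 0xF0 = 11110000 → 4-byte char #3 = F0 9F 98 8A.
Offset 8: leading byte 0x43 = 01000011 → 1-byte char #4 = 43.
Offset 9: leading byte 0xF0 = 11110000 → 4-byte char #5 = F0 A3 9B A3.
Offset 13: leading byte 0x40 = 01000000 → 1-byte char #6 = 40.
Offset 14: leading byte 0x4C = 01001100 → 1-byte char #7 = 4C.
Offset 15: leading byte 0x27 = 00100111 → 1-byte char #8 = 27.
Offset 16: leading byte 0xEB = 11101011 → 3-byte char #9 = EB 84 AA.
Leading byte 0xEB = 11101011 matches 1110xxxx → 3-byte sequence.
Byte 1: 0xEB = 11101011, payload 1011 (4 bits).
Byte 2: 0x84 = 10000100 (10xxxxxx ✓), payload 000100.
Byte 3: 0xAA = 10101010 (10xxxxxx ✓), payload 101010.
Concatenate: 1011000100101010 = 0xB12A (16 bits → U+B12A).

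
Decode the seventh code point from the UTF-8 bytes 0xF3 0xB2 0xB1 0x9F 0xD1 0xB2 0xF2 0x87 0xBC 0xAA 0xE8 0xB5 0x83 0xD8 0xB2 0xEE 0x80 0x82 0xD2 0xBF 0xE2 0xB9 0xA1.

U+04BF

Offset 0: leading byte 0xF3 = 11110011 → 4-byte char #1 = F3 B2 B1 9F.
Offset 4: leading byte 0xD1 = 11010001 → 2-byte char #2 = D1 B2.
Offset 6: leading byte 0xF2 = 11110010 → 4-byte char #3 = F2 87 BC AA.
Offset 10: leading byte 0xE8 = 11101000 → 3-byte char #4 = E8 B5 83.
Offset 13: leading byte 0xD8 = 11011000 → 2-byte char #5 = D8 B2.
Offset 15: leading byte 0xEE = 11101110 → 3-byte char #6 = EE 80 82.
Offset 18: leading byte 0xD2 = 11010010 → 2-byte char #7 = D2 BF.
Leading byte 0xD2 = 11010010 matches 110xxxxx → 2-byte sequence.
Byte 1: 0xD2 = 11010010, payload 10010 (5 bits).
Byte 2: 0xBF = 10111111 (10xxxxxx ✓), payload 111111.
Concatenate: 10010111111 = 0x4BF (11 bits → U+04BF).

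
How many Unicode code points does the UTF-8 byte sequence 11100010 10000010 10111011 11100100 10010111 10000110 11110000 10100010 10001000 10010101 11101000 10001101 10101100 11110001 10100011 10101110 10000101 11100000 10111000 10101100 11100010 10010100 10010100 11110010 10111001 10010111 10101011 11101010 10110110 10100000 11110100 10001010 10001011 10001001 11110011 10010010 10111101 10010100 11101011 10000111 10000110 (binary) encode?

12

Byte at offset 0: 0xE2 = 11100010 → 3-byte char (#1). Advance 3.
Byte at offset 3: 0xE4 = 11100100 → 3-byte char (#2). Advance 3.
Byte at offset 6: 0xF0 = 11110000 → 4-byte char (#3). Advance 4.
Byte at offset 10: 0xE8 = 11101000 → 3-byte char (#4). Advance 3.
Byte at offset 13: 0xF1 = 11110001 → 4-byte char (#5). Advance 4.
Byte at offset 17: 0xE0 = 11100000 → 3-byte char (#6). Advance 3.
Byte at offset 20: 0xE2 = 11100010 → 3-byte char (#7). Advance 3.
Byte at offset 23: 0xF2 = 11110010 → 4-byte char (#8). Advance 4.
Byte at offset 27: 0xEA = 11101010 → 3-byte char (#9). Advance 3.
Byte at offset 30: 0xF4 = 11110100 → 4-byte char (#10). Advance 4.
Byte at offset 34: 0xF3 = 11110011 → 4-byte char (#11). Advance 4.
Byte at offset 38: 0xEB = 11101011 → 3-byte char (#12). Advance 3.
Reached end at offset 41 after 12 code points.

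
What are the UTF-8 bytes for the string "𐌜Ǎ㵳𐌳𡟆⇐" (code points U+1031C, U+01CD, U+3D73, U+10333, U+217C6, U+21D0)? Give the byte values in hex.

U+1031C: 4-byte form → F0 90 8C 9C.
U+01CD: 2-byte form → C7 8D.
U+3D73: 3-byte form → E3 B5 B3.
U+10333: 4-byte form → F0 90 8C B3.
U+217C6: 4-byte form → F0 A1 9F 86.
U+21D0: 3-byte form → E2 87 90.
Concatenated (20 bytes): F0 90 8C 9C C7 8D E3 B5 B3 F0 90 8C B3 F0 A1 9F 86 E2 87 90.

F0 90 8C 9C C7 8D E3 B5 B3 F0 90 8C B3 F0 A1 9F 86 E2 87 90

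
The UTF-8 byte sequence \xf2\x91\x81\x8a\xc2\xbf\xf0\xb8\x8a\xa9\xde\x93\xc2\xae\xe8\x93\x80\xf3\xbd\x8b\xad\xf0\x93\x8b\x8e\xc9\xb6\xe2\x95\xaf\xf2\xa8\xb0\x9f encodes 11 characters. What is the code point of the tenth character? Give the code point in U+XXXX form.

Offset 0: leading byte 0xF2 = 11110010 → 4-byte char #1 = F2 91 81 8A.
Offset 4: leading byte 0xC2 = 11000010 → 2-byte char #2 = C2 BF.
Offset 6: leading byte 0xF0 = 11110000 → 4-byte char #3 = F0 B8 8A A9.
Offset 10: leading byte 0xDE = 11011110 → 2-byte char #4 = DE 93.
Offset 12: leading byte 0xC2 = 11000010 → 2-byte char #5 = C2 AE.
Offset 14: leading byte 0xE8 = 11101000 → 3-byte char #6 = E8 93 80.
Offset 17: leading byte 0xF3 = 11110011 → 4-byte char #7 = F3 BD 8B AD.
Offset 21: leading byte 0xF0 = 11110000 → 4-byte char #8 = F0 93 8B 8E.
Offset 25: leading byte 0xC9 = 11001001 → 2-byte char #9 = C9 B6.
Offset 27: leading byte 0xE2 = 11100010 → 3-byte char #10 = E2 95 AF.
Leading byte 0xE2 = 11100010 matches 1110xxxx → 3-byte sequence.
Byte 1: 0xE2 = 11100010, payload 0010 (4 bits).
Byte 2: 0x95 = 10010101 (10xxxxxx ✓), payload 010101.
Byte 3: 0xAF = 10101111 (10xxxxxx ✓), payload 101111.
Concatenate: 0010010101101111 = 0x256F (16 bits → U+256F).

U+256F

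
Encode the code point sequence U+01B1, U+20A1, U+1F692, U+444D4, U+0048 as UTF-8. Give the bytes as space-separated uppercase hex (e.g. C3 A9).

U+01B1: 2-byte form → C6 B1.
U+20A1: 3-byte form → E2 82 A1.
U+1F692: 4-byte form → F0 9F 9A 92.
U+444D4: 4-byte form → F1 84 93 94.
U+0048: 1-byte form → 48.
Concatenated (14 bytes): C6 B1 E2 82 A1 F0 9F 9A 92 F1 84 93 94 48.

C6 B1 E2 82 A1 F0 9F 9A 92 F1 84 93 94 48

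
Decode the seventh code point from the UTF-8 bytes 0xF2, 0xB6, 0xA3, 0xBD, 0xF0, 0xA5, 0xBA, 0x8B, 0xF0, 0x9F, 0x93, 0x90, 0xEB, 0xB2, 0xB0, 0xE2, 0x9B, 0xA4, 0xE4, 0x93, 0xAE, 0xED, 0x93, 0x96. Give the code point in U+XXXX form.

Offset 0: leading byte 0xF2 = 11110010 → 4-byte char #1 = F2 B6 A3 BD.
Offset 4: leading byte 0xF0 = 11110000 → 4-byte char #2 = F0 A5 BA 8B.
Offset 8: leading byte 0xF0 = 11110000 → 4-byte char #3 = F0 9F 93 90.
Offset 12: leading byte 0xEB = 11101011 → 3-byte char #4 = EB B2 B0.
Offset 15: leading byte 0xE2 = 11100010 → 3-byte char #5 = E2 9B A4.
Offset 18: leading byte 0xE4 = 11100100 → 3-byte char #6 = E4 93 AE.
Offset 21: leading byte 0xED = 11101101 → 3-byte char #7 = ED 93 96.
Leading byte 0xED = 11101101 matches 1110xxxx → 3-byte sequence.
Byte 1: 0xED = 11101101, payload 1101 (4 bits).
Byte 2: 0x93 = 10010011 (10xxxxxx ✓), payload 010011.
Byte 3: 0x96 = 10010110 (10xxxxxx ✓), payload 010110.
Concatenate: 1101010011010110 = 0xD4D6 (16 bits → U+D4D6).

U+D4D6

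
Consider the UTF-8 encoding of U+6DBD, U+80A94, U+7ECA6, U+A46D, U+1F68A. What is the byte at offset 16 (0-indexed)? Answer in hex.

U+6DBD → 3-byte form E6 B6 BD at offsets 0–2.
U+80A94 → 4-byte form F2 80 AA 94 at offsets 3–6.
U+7ECA6 → 4-byte form F1 BE B2 A6 at offsets 7–10.
U+A46D → 3-byte form EA 91 AD at offsets 11–13.
U+1F68A → 4-byte form F0 9F 9A 8A at offsets 14–17.
Offset 16 falls in char 5's range; it's byte 3 of F0 9F 9A 8A = 0x9A.

0x9A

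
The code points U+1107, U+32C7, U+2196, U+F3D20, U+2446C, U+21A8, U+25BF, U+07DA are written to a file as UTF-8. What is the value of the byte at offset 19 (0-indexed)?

U+1107 → 3-byte form E1 84 87 at offsets 0–2.
U+32C7 → 3-byte form E3 8B 87 at offsets 3–5.
U+2196 → 3-byte form E2 86 96 at offsets 6–8.
U+F3D20 → 4-byte form F3 B3 B4 A0 at offsets 9–12.
U+2446C → 4-byte form F0 A4 91 AC at offsets 13–16.
U+21A8 → 3-byte form E2 86 A8 at offsets 17–19.
Offset 19 falls in char 6's range; it's byte 3 of E2 86 A8 = 0xA8.

0xA8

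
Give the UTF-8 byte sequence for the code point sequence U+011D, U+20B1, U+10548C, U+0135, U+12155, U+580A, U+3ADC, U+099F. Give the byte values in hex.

C4 9D E2 82 B1 F4 85 92 8C C4 B5 F0 92 85 95 E5 A0 8A E3 AB 9C E0 A6 9F

U+011D: 2-byte form → C4 9D.
U+20B1: 3-byte form → E2 82 B1.
U+10548C: 4-byte form → F4 85 92 8C.
U+0135: 2-byte form → C4 B5.
U+12155: 4-byte form → F0 92 85 95.
U+580A: 3-byte form → E5 A0 8A.
U+3ADC: 3-byte form → E3 AB 9C.
U+099F: 3-byte form → E0 A6 9F.
Concatenated (24 bytes): C4 9D E2 82 B1 F4 85 92 8C C4 B5 F0 92 85 95 E5 A0 8A E3 AB 9C E0 A6 9F.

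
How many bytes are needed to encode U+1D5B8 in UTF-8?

4

U+1D5B8 = 0x1D5B8. UTF-8 uses 1 byte below 0x80, 2 below 0x800, 3 below 0x10000, 4 up to 0x10FFFF. 0x1D5B8 is in U+10000–U+10FFFF → 4 bytes.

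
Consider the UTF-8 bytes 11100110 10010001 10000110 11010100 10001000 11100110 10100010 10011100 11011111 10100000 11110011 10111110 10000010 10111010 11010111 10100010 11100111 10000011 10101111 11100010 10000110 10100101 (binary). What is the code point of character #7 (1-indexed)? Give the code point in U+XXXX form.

U+70EF

Offset 0: leading byte 0xE6 = 11100110 → 3-byte char #1 = E6 91 86.
Offset 3: leading byte 0xD4 = 11010100 → 2-byte char #2 = D4 88.
Offset 5: leading byte 0xE6 = 11100110 → 3-byte char #3 = E6 A2 9C.
Offset 8: leading byte 0xDF = 11011111 → 2-byte char #4 = DF A0.
Offset 10: leading byte 0xF3 = 11110011 → 4-byte char #5 = F3 BE 82 BA.
Offset 14: leading byte 0xD7 = 11010111 → 2-byte char #6 = D7 A2.
Offset 16: leading byte 0xE7 = 11100111 → 3-byte char #7 = E7 83 AF.
Leading byte 0xE7 = 11100111 matches 1110xxxx → 3-byte sequence.
Byte 1: 0xE7 = 11100111, payload 0111 (4 bits).
Byte 2: 0x83 = 10000011 (10xxxxxx ✓), payload 000011.
Byte 3: 0xAF = 10101111 (10xxxxxx ✓), payload 101111.
Concatenate: 0111000011101111 = 0x70EF (16 bits → U+70EF).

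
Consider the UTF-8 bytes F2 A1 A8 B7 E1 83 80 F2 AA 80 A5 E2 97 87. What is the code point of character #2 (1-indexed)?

Offset 0: leading byte 0xF2 = 11110010 → 4-byte char #1 = F2 A1 A8 B7.
Offset 4: leading byte 0xE1 = 11100001 → 3-byte char #2 = E1 83 80.
Leading byte 0xE1 = 11100001 matches 1110xxxx → 3-byte sequence.
Byte 1: 0xE1 = 11100001, payload 0001 (4 bits).
Byte 2: 0x83 = 10000011 (10xxxxxx ✓), payload 000011.
Byte 3: 0x80 = 10000000 (10xxxxxx ✓), payload 000000.
Concatenate: 0001000011000000 = 0x10C0 (16 bits → U+10C0).

U+10C0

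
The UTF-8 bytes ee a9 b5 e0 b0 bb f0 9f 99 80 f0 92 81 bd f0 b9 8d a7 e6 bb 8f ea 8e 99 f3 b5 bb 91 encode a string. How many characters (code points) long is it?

Byte at offset 0: 0xEE = 11101110 → 3-byte char (#1). Advance 3.
Byte at offset 3: 0xE0 = 11100000 → 3-byte char (#2). Advance 3.
Byte at offset 6: 0xF0 = 11110000 → 4-byte char (#3). Advance 4.
Byte at offset 10: 0xF0 = 11110000 → 4-byte char (#4). Advance 4.
Byte at offset 14: 0xF0 = 11110000 → 4-byte char (#5). Advance 4.
Byte at offset 18: 0xE6 = 11100110 → 3-byte char (#6). Advance 3.
Byte at offset 21: 0xEA = 11101010 → 3-byte char (#7). Advance 3.
Byte at offset 24: 0xF3 = 11110011 → 4-byte char (#8). Advance 4.
Reached end at offset 28 after 8 code points.

8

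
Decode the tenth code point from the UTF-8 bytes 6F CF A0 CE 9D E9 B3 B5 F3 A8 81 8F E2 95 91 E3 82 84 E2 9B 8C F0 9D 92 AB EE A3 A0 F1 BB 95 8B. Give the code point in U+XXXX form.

Offset 0: leading byte 0x6F = 01101111 → 1-byte char #1 = 6F.
Offset 1: leading byte 0xCF = 11001111 → 2-byte char #2 = CF A0.
Offset 3: leading byte 0xCE = 11001110 → 2-byte char #3 = CE 9D.
Offset 5: leading byte 0xE9 = 11101001 → 3-byte char #4 = E9 B3 B5.
Offset 8: leading byte 0xF3 = 11110011 → 4-byte char #5 = F3 A8 81 8F.
Offset 12: leading byte 0xE2 = 11100010 → 3-byte char #6 = E2 95 91.
Offset 15: leading byte 0xE3 = 11100011 → 3-byte char #7 = E3 82 84.
Offset 18: leading byte 0xE2 = 11100010 → 3-byte char #8 = E2 9B 8C.
Offset 21: leading byte 0xF0 = 11110000 → 4-byte char #9 = F0 9D 92 AB.
Offset 25: leading byte 0xEE = 11101110 → 3-byte char #10 = EE A3 A0.
Leading byte 0xEE = 11101110 matches 1110xxxx → 3-byte sequence.
Byte 1: 0xEE = 11101110, payload 1110 (4 bits).
Byte 2: 0xA3 = 10100011 (10xxxxxx ✓), payload 100011.
Byte 3: 0xA0 = 10100000 (10xxxxxx ✓), payload 100000.
Concatenate: 1110100011100000 = 0xE8E0 (16 bits → U+E8E0).

U+E8E0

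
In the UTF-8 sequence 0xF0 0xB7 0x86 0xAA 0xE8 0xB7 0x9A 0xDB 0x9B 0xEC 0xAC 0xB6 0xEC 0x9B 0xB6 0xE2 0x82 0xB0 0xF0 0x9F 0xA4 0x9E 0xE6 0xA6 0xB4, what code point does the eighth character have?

Offset 0: leading byte 0xF0 = 11110000 → 4-byte char #1 = F0 B7 86 AA.
Offset 4: leading byte 0xE8 = 11101000 → 3-byte char #2 = E8 B7 9A.
Offset 7: leading byte 0xDB = 11011011 → 2-byte char #3 = DB 9B.
Offset 9: leading byte 0xEC = 11101100 → 3-byte char #4 = EC AC B6.
Offset 12: leading byte 0xEC = 11101100 → 3-byte char #5 = EC 9B B6.
Offset 15: leading byte 0xE2 = 11100010 → 3-byte char #6 = E2 82 B0.
Offset 18: leading byte 0xF0 = 11110000 → 4-byte char #7 = F0 9F A4 9E.
Offset 22: leading byte 0xE6 = 11100110 → 3-byte char #8 = E6 A6 B4.
Leading byte 0xE6 = 11100110 matches 1110xxxx → 3-byte sequence.
Byte 1: 0xE6 = 11100110, payload 0110 (4 bits).
Byte 2: 0xA6 = 10100110 (10xxxxxx ✓), payload 100110.
Byte 3: 0xB4 = 10110100 (10xxxxxx ✓), payload 110100.
Concatenate: 0110100110110100 = 0x69B4 (16 bits → U+69B4).

U+69B4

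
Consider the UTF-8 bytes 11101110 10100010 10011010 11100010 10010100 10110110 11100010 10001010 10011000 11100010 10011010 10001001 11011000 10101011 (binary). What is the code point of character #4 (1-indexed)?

U+2689

Offset 0: leading byte 0xEE = 11101110 → 3-byte char #1 = EE A2 9A.
Offset 3: leading byte 0xE2 = 11100010 → 3-byte char #2 = E2 94 B6.
Offset 6: leading byte 0xE2 = 11100010 → 3-byte char #3 = E2 8A 98.
Offset 9: leading byte 0xE2 = 11100010 → 3-byte char #4 = E2 9A 89.
Leading byte 0xE2 = 11100010 matches 1110xxxx → 3-byte sequence.
Byte 1: 0xE2 = 11100010, payload 0010 (4 bits).
Byte 2: 0x9A = 10011010 (10xxxxxx ✓), payload 011010.
Byte 3: 0x89 = 10001001 (10xxxxxx ✓), payload 001001.
Concatenate: 0010011010001001 = 0x2689 (16 bits → U+2689).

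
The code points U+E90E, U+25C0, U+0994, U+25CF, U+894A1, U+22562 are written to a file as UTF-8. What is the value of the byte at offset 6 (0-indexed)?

0xE0

U+E90E → 3-byte form EE A4 8E at offsets 0–2.
U+25C0 → 3-byte form E2 97 80 at offsets 3–5.
U+0994 → 3-byte form E0 A6 94 at offsets 6–8.
Offset 6 falls in char 3's range; it's byte 1 of E0 A6 94 = 0xE0.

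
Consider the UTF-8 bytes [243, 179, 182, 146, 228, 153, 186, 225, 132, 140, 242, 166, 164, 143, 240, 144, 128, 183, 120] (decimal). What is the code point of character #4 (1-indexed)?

U+A690F

Offset 0: leading byte 0xF3 = 11110011 → 4-byte char #1 = F3 B3 B6 92.
Offset 4: leading byte 0xE4 = 11100100 → 3-byte char #2 = E4 99 BA.
Offset 7: leading byte 0xE1 = 11100001 → 3-byte char #3 = E1 84 8C.
Offset 10: leading byte 0xF2 = 11110010 → 4-byte char #4 = F2 A6 A4 8F.
Leading byte 0xF2 = 11110010 matches 11110xxx → 4-byte sequence.
Byte 1: 0xF2 = 11110010, payload 010 (3 bits).
Byte 2: 0xA6 = 10100110 (10xxxxxx ✓), payload 100110.
Byte 3: 0xA4 = 10100100 (10xxxxxx ✓), payload 100100.
Byte 4: 0x8F = 10001111 (10xxxxxx ✓), payload 001111.
Concatenate: 010100110100100001111 = 0xA690F (21 bits → U+A690F).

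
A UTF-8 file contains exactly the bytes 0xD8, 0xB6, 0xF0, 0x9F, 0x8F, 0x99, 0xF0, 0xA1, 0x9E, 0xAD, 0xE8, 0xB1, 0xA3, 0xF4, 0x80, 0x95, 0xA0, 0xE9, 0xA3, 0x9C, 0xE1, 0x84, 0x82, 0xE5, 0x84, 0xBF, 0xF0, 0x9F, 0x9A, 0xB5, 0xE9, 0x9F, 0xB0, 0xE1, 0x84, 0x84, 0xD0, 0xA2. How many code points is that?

Byte at offset 0: 0xD8 = 11011000 → 2-byte char (#1). Advance 2.
Byte at offset 2: 0xF0 = 11110000 → 4-byte char (#2). Advance 4.
Byte at offset 6: 0xF0 = 11110000 → 4-byte char (#3). Advance 4.
Byte at offset 10: 0xE8 = 11101000 → 3-byte char (#4). Advance 3.
Byte at offset 13: 0xF4 = 11110100 → 4-byte char (#5). Advance 4.
Byte at offset 17: 0xE9 = 11101001 → 3-byte char (#6). Advance 3.
Byte at offset 20: 0xE1 = 11100001 → 3-byte char (#7). Advance 3.
Byte at offset 23: 0xE5 = 11100101 → 3-byte char (#8). Advance 3.
Byte at offset 26: 0xF0 = 11110000 → 4-byte char (#9). Advance 4.
Byte at offset 30: 0xE9 = 11101001 → 3-byte char (#10). Advance 3.
Byte at offset 33: 0xE1 = 11100001 → 3-byte char (#11). Advance 3.
Byte at offset 36: 0xD0 = 11010000 → 2-byte char (#12). Advance 2.
Reached end at offset 38 after 12 code points.

12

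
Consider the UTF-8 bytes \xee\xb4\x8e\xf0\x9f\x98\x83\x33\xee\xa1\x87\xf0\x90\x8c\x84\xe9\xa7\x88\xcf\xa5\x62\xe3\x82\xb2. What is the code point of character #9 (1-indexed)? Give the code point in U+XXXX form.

U+30B2

Offset 0: leading byte 0xEE = 11101110 → 3-byte char #1 = EE B4 8E.
Offset 3: leading byte 0xF0 = 11110000 → 4-byte char #2 = F0 9F 98 83.
Offset 7: leading byte 0x33 = 00110011 → 1-byte char #3 = 33.
Offset 8: leading byte 0xEE = 11101110 → 3-byte char #4 = EE A1 87.
Offset 11: leading byte 0xF0 = 11110000 → 4-byte char #5 = F0 90 8C 84.
Offset 15: leading byte 0xE9 = 11101001 → 3-byte char #6 = E9 A7 88.
Offset 18: leading byte 0xCF = 11001111 → 2-byte char #7 = CF A5.
Offset 20: leading byte 0x62 = 01100010 → 1-byte char #8 = 62.
Offset 21: leading byte 0xE3 = 11100011 → 3-byte char #9 = E3 82 B2.
Leading byte 0xE3 = 11100011 matches 1110xxxx → 3-byte sequence.
Byte 1: 0xE3 = 11100011, payload 0011 (4 bits).
Byte 2: 0x82 = 10000010 (10xxxxxx ✓), payload 000010.
Byte 3: 0xB2 = 10110010 (10xxxxxx ✓), payload 110010.
Concatenate: 0011000010110010 = 0x30B2 (16 bits → U+30B2).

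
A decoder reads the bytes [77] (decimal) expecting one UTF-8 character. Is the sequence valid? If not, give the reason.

Leading byte 0x4D = 01001101 → 1-byte form.

valid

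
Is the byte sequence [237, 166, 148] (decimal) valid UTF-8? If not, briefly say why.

invalid (encodes a surrogate (U+D800–U+DFFF))

Structurally a 3-byte sequence; payload = 0xD994.
But 0xD994 is in U+D800–U+DFFF, the surrogate range. Surrogates are not Unicode scalar values and are forbidden in UTF-8.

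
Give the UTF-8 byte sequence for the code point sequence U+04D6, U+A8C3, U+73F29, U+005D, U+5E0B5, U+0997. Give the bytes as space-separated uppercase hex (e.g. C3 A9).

U+04D6: 2-byte form → D3 96.
U+A8C3: 3-byte form → EA A3 83.
U+73F29: 4-byte form → F1 B3 BC A9.
U+005D: 1-byte form → 5D.
U+5E0B5: 4-byte form → F1 9E 82 B5.
U+0997: 3-byte form → E0 A6 97.
Concatenated (17 bytes): D3 96 EA A3 83 F1 B3 BC A9 5D F1 9E 82 B5 E0 A6 97.

D3 96 EA A3 83 F1 B3 BC A9 5D F1 9E 82 B5 E0 A6 97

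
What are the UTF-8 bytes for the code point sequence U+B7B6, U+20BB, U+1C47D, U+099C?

EB 9E B6 E2 82 BB F0 9C 91 BD E0 A6 9C

U+B7B6: 3-byte form → EB 9E B6.
U+20BB: 3-byte form → E2 82 BB.
U+1C47D: 4-byte form → F0 9C 91 BD.
U+099C: 3-byte form → E0 A6 9C.
Concatenated (13 bytes): EB 9E B6 E2 82 BB F0 9C 91 BD E0 A6 9C.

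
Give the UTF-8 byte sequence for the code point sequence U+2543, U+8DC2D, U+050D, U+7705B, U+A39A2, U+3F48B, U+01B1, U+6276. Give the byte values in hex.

U+2543: 3-byte form → E2 95 83.
U+8DC2D: 4-byte form → F2 8D B0 AD.
U+050D: 2-byte form → D4 8D.
U+7705B: 4-byte form → F1 B7 81 9B.
U+A39A2: 4-byte form → F2 A3 A6 A2.
U+3F48B: 4-byte form → F0 BF 92 8B.
U+01B1: 2-byte form → C6 B1.
U+6276: 3-byte form → E6 89 B6.
Concatenated (26 bytes): E2 95 83 F2 8D B0 AD D4 8D F1 B7 81 9B F2 A3 A6 A2 F0 BF 92 8B C6 B1 E6 89 B6.

E2 95 83 F2 8D B0 AD D4 8D F1 B7 81 9B F2 A3 A6 A2 F0 BF 92 8B C6 B1 E6 89 B6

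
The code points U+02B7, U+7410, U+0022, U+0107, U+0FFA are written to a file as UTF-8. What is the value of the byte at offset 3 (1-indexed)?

0xE7

1-indexed offset 3 is 0-indexed offset 2.
U+02B7 → 2-byte form CA B7 at offsets 0–1.
U+7410 → 3-byte form E7 90 90 at offsets 2–4.
Offset 2 falls in char 2's range; it's byte 1 of E7 90 90 = 0xE7.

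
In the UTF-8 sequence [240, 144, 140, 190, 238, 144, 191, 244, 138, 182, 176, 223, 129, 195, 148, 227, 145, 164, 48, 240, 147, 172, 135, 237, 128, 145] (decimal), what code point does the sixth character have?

Offset 0: leading byte 0xF0 = 11110000 → 4-byte char #1 = F0 90 8C BE.
Offset 4: leading byte 0xEE = 11101110 → 3-byte char #2 = EE 90 BF.
Offset 7: leading byte 0xF4 = 11110100 → 4-byte char #3 = F4 8A B6 B0.
Offset 11: leading byte 0xDF = 11011111 → 2-byte char #4 = DF 81.
Offset 13: leading byte 0xC3 = 11000011 → 2-byte char #5 = C3 94.
Offset 15: leading byte 0xE3 = 11100011 → 3-byte char #6 = E3 91 A4.
Leading byte 0xE3 = 11100011 matches 1110xxxx → 3-byte sequence.
Byte 1: 0xE3 = 11100011, payload 0011 (4 bits).
Byte 2: 0x91 = 10010001 (10xxxxxx ✓), payload 010001.
Byte 3: 0xA4 = 10100100 (10xxxxxx ✓), payload 100100.
Concatenate: 0011010001100100 = 0x3464 (16 bits → U+3464).

U+3464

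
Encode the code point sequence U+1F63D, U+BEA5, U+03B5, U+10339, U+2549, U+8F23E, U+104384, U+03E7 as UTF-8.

U+1F63D: 4-byte form → F0 9F 98 BD.
U+BEA5: 3-byte form → EB BA A5.
U+03B5: 2-byte form → CE B5.
U+10339: 4-byte form → F0 90 8C B9.
U+2549: 3-byte form → E2 95 89.
U+8F23E: 4-byte form → F2 8F 88 BE.
U+104384: 4-byte form → F4 84 8E 84.
U+03E7: 2-byte form → CF A7.
Concatenated (26 bytes): F0 9F 98 BD EB BA A5 CE B5 F0 90 8C B9 E2 95 89 F2 8F 88 BE F4 84 8E 84 CF A7.

F0 9F 98 BD EB BA A5 CE B5 F0 90 8C B9 E2 95 89 F2 8F 88 BE F4 84 8E 84 CF A7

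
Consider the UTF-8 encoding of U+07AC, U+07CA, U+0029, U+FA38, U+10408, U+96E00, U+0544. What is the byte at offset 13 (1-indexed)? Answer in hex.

0xF2

1-indexed offset 13 is 0-indexed offset 12.
U+07AC → 2-byte form DE AC at offsets 0–1.
U+07CA → 2-byte form DF 8A at offsets 2–3.
U+0029 → 1-byte form 29 at offsets 4–4.
U+FA38 → 3-byte form EF A8 B8 at offsets 5–7.
U+10408 → 4-byte form F0 90 90 88 at offsets 8–11.
U+96E00 → 4-byte form F2 96 B8 80 at offsets 12–15.
Offset 12 falls in char 6's range; it's byte 1 of F2 96 B8 80 = 0xF2.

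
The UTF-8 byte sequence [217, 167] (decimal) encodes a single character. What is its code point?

U+0667

Leading byte 0xD9 = 11011001 matches 110xxxxx → 2-byte sequence.
Byte 1: 0xD9 = 11011001, payload 11001 (5 bits).
Byte 2: 0xA7 = 10100111 (10xxxxxx ✓), payload 100111.
Concatenate: 11001100111 = 0x667 (11 bits → U+0667).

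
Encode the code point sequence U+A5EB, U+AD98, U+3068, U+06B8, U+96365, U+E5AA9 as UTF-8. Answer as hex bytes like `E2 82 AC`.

U+A5EB: 3-byte form → EA 97 AB.
U+AD98: 3-byte form → EA B6 98.
U+3068: 3-byte form → E3 81 A8.
U+06B8: 2-byte form → DA B8.
U+96365: 4-byte form → F2 96 8D A5.
U+E5AA9: 4-byte form → F3 A5 AA A9.
Concatenated (19 bytes): EA 97 AB EA B6 98 E3 81 A8 DA B8 F2 96 8D A5 F3 A5 AA A9.

EA 97 AB EA B6 98 E3 81 A8 DA B8 F2 96 8D A5 F3 A5 AA A9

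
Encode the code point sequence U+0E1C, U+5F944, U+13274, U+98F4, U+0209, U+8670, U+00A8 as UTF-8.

U+0E1C: 3-byte form → E0 B8 9C.
U+5F944: 4-byte form → F1 9F A5 84.
U+13274: 4-byte form → F0 93 89 B4.
U+98F4: 3-byte form → E9 A3 B4.
U+0209: 2-byte form → C8 89.
U+8670: 3-byte form → E8 99 B0.
U+00A8: 2-byte form → C2 A8.
Concatenated (21 bytes): E0 B8 9C F1 9F A5 84 F0 93 89 B4 E9 A3 B4 C8 89 E8 99 B0 C2 A8.

E0 B8 9C F1 9F A5 84 F0 93 89 B4 E9 A3 B4 C8 89 E8 99 B0 C2 A8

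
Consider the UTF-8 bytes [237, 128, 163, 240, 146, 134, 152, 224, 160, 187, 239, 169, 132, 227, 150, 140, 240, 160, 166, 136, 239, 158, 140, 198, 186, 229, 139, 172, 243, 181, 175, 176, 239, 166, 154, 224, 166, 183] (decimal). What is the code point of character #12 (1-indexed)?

Offset 0: leading byte 0xED = 11101101 → 3-byte char #1 = ED 80 A3.
Offset 3: leading byte 0xF0 = 11110000 → 4-byte char #2 = F0 92 86 98.
Offset 7: leading byte 0xE0 = 11100000 → 3-byte char #3 = E0 A0 BB.
Offset 10: leading byte 0xEF = 11101111 → 3-byte char #4 = EF A9 84.
Offset 13: leading byte 0xE3 = 11100011 → 3-byte char #5 = E3 96 8C.
Offset 16: leading byte 0xF0 = 11110000 → 4-byte char #6 = F0 A0 A6 88.
Offset 20: leading byte 0xEF = 11101111 → 3-byte char #7 = EF 9E 8C.
Offset 23: leading byte 0xC6 = 11000110 → 2-byte char #8 = C6 BA.
Offset 25: leading byte 0xE5 = 11100101 → 3-byte char #9 = E5 8B AC.
Offset 28: leading byte 0xF3 = 11110011 → 4-byte char #10 = F3 B5 AF B0.
Offset 32: leading byte 0xEF = 11101111 → 3-byte char #11 = EF A6 9A.
Offset 35: leading byte 0xE0 = 11100000 → 3-byte char #12 = E0 A6 B7.
Leading byte 0xE0 = 11100000 matches 1110xxxx → 3-byte sequence.
Byte 1: 0xE0 = 11100000, payload 0000 (4 bits).
Byte 2: 0xA6 = 10100110 (10xxxxxx ✓), payload 100110.
Byte 3: 0xB7 = 10110111 (10xxxxxx ✓), payload 110111.
Concatenate: 0000100110110111 = 0x9B7 (16 bits → U+09B7).

U+09B7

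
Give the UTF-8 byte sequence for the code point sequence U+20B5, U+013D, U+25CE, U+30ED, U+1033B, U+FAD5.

U+20B5: 3-byte form → E2 82 B5.
U+013D: 2-byte form → C4 BD.
U+25CE: 3-byte form → E2 97 8E.
U+30ED: 3-byte form → E3 83 AD.
U+1033B: 4-byte form → F0 90 8C BB.
U+FAD5: 3-byte form → EF AB 95.
Concatenated (18 bytes): E2 82 B5 C4 BD E2 97 8E E3 83 AD F0 90 8C BB EF AB 95.

E2 82 B5 C4 BD E2 97 8E E3 83 AD F0 90 8C BB EF AB 95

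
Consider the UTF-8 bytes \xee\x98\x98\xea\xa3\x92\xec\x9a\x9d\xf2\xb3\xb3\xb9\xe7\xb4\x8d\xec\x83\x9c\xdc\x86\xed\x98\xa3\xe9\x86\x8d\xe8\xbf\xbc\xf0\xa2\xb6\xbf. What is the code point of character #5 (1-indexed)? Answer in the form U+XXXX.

U+7D0D

Offset 0: leading byte 0xEE = 11101110 → 3-byte char #1 = EE 98 98.
Offset 3: leading byte 0xEA = 11101010 → 3-byte char #2 = EA A3 92.
Offset 6: leading byte 0xEC = 11101100 → 3-byte char #3 = EC 9A 9D.
Offset 9: leading byte 0xF2 = 11110010 → 4-byte char #4 = F2 B3 B3 B9.
Offset 13: leading byte 0xE7 = 11100111 → 3-byte char #5 = E7 B4 8D.
Leading byte 0xE7 = 11100111 matches 1110xxxx → 3-byte sequence.
Byte 1: 0xE7 = 11100111, payload 0111 (4 bits).
Byte 2: 0xB4 = 10110100 (10xxxxxx ✓), payload 110100.
Byte 3: 0x8D = 10001101 (10xxxxxx ✓), payload 001101.
Concatenate: 0111110100001101 = 0x7D0D (16 bits → U+7D0D).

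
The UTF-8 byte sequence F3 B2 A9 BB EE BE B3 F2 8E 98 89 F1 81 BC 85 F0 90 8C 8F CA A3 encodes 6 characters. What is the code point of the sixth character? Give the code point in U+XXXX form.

Offset 0: leading byte 0xF3 = 11110011 → 4-byte char #1 = F3 B2 A9 BB.
Offset 4: leading byte 0xEE = 11101110 → 3-byte char #2 = EE BE B3.
Offset 7: leading byte 0xF2 = 11110010 → 4-byte char #3 = F2 8E 98 89.
Offset 11: leading byte 0xF1 = 11110001 → 4-byte char #4 = F1 81 BC 85.
Offset 15: leading byte 0xF0 = 11110000 → 4-byte char #5 = F0 90 8C 8F.
Offset 19: leading byte 0xCA = 11001010 → 2-byte char #6 = CA A3.
Leading byte 0xCA = 11001010 matches 110xxxxx → 2-byte sequence.
Byte 1: 0xCA = 11001010, payload 01010 (5 bits).
Byte 2: 0xA3 = 10100011 (10xxxxxx ✓), payload 100011.
Concatenate: 01010100011 = 0x2A3 (11 bits → U+02A3).

U+02A3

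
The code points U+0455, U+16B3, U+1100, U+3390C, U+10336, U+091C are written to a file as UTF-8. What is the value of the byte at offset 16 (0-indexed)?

0xE0

U+0455 → 2-byte form D1 95 at offsets 0–1.
U+16B3 → 3-byte form E1 9A B3 at offsets 2–4.
U+1100 → 3-byte form E1 84 80 at offsets 5–7.
U+3390C → 4-byte form F0 B3 A4 8C at offsets 8–11.
U+10336 → 4-byte form F0 90 8C B6 at offsets 12–15.
U+091C → 3-byte form E0 A4 9C at offsets 16–18.
Offset 16 falls in char 6's range; it's byte 1 of E0 A4 9C = 0xE0.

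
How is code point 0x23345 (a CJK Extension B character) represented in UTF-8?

F0 A3 8D 85

U+23345 = 0x23345 = 144197 decimal. In range U+10000–U+10FFFF → 4-byte form: 11110xxx 10xxxxxx 10xxxxxx 10xxxxxx.
Binary (21 bits): 000100011001101000101.
Split 3+6+6+6: 000 | 100011 | 001101 | 000101.
Byte 1: 11110000 = 0xF0.
Byte 2: 10100011 = 0xA3.
Byte 3: 10001101 = 0x8D.
Byte 4: 10000101 = 0x85.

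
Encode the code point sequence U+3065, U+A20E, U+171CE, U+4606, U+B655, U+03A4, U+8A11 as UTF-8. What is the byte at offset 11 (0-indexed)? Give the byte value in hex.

U+3065 → 3-byte form E3 81 A5 at offsets 0–2.
U+A20E → 3-byte form EA 88 8E at offsets 3–5.
U+171CE → 4-byte form F0 97 87 8E at offsets 6–9.
U+4606 → 3-byte form E4 98 86 at offsets 10–12.
Offset 11 falls in char 4's range; it's byte 2 of E4 98 86 = 0x98.

0x98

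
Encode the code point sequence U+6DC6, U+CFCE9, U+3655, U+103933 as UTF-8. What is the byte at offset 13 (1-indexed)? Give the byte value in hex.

0xA4

1-indexed offset 13 is 0-indexed offset 12.
U+6DC6 → 3-byte form E6 B7 86 at offsets 0–2.
U+CFCE9 → 4-byte form F3 8F B3 A9 at offsets 3–6.
U+3655 → 3-byte form E3 99 95 at offsets 7–9.
U+103933 → 4-byte form F4 83 A4 B3 at offsets 10–13.
Offset 12 falls in char 4's range; it's byte 3 of F4 83 A4 B3 = 0xA4.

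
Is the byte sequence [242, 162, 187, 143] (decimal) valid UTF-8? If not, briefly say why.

Leading byte 0xF2 = 11110010 → 4-byte form.
Continuation bytes 0xA2=10100010, 0xBB=10111011, 0x8F=10001111 all match 10xxxxxx.
Decoded value 0xA2ECF is ≥ 0x10000 (shortest form) and not a surrogate.

valid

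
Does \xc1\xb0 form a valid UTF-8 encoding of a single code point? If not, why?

Leading byte 0xC1 = 11000001 → 2-byte form.
Continuation bytes all match 10xxxxxx. Payload decodes to 0x70.
But 0x70 < 0x80, the minimum for a 2-byte sequence — this is an overlong encoding.

invalid (overlong encoding)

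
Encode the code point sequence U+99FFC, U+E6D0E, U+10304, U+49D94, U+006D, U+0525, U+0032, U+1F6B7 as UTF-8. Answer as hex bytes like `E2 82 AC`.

F2 99 BF BC F3 A6 B4 8E F0 90 8C 84 F1 89 B6 94 6D D4 A5 32 F0 9F 9A B7

U+99FFC: 4-byte form → F2 99 BF BC.
U+E6D0E: 4-byte form → F3 A6 B4 8E.
U+10304: 4-byte form → F0 90 8C 84.
U+49D94: 4-byte form → F1 89 B6 94.
U+006D: 1-byte form → 6D.
U+0525: 2-byte form → D4 A5.
U+0032: 1-byte form → 32.
U+1F6B7: 4-byte form → F0 9F 9A B7.
Concatenated (24 bytes): F2 99 BF BC F3 A6 B4 8E F0 90 8C 84 F1 89 B6 94 6D D4 A5 32 F0 9F 9A B7.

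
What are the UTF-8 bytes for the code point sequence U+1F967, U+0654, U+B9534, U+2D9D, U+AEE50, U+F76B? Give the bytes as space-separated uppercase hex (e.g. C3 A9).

F0 9F A5 A7 D9 94 F2 B9 94 B4 E2 B6 9D F2 AE B9 90 EF 9D AB

U+1F967: 4-byte form → F0 9F A5 A7.
U+0654: 2-byte form → D9 94.
U+B9534: 4-byte form → F2 B9 94 B4.
U+2D9D: 3-byte form → E2 B6 9D.
U+AEE50: 4-byte form → F2 AE B9 90.
U+F76B: 3-byte form → EF 9D AB.
Concatenated (20 bytes): F0 9F A5 A7 D9 94 F2 B9 94 B4 E2 B6 9D F2 AE B9 90 EF 9D AB.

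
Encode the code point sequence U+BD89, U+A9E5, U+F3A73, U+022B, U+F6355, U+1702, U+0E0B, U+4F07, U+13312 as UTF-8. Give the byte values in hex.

EB B6 89 EA A7 A5 F3 B3 A9 B3 C8 AB F3 B6 8D 95 E1 9C 82 E0 B8 8B E4 BC 87 F0 93 8C 92

U+BD89: 3-byte form → EB B6 89.
U+A9E5: 3-byte form → EA A7 A5.
U+F3A73: 4-byte form → F3 B3 A9 B3.
U+022B: 2-byte form → C8 AB.
U+F6355: 4-byte form → F3 B6 8D 95.
U+1702: 3-byte form → E1 9C 82.
U+0E0B: 3-byte form → E0 B8 8B.
U+4F07: 3-byte form → E4 BC 87.
U+13312: 4-byte form → F0 93 8C 92.
Concatenated (29 bytes): EB B6 89 EA A7 A5 F3 B3 A9 B3 C8 AB F3 B6 8D 95 E1 9C 82 E0 B8 8B E4 BC 87 F0 93 8C 92.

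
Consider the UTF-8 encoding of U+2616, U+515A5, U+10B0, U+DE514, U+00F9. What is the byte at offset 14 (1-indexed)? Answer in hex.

1-indexed offset 14 is 0-indexed offset 13.
U+2616 → 3-byte form E2 98 96 at offsets 0–2.
U+515A5 → 4-byte form F1 91 96 A5 at offsets 3–6.
U+10B0 → 3-byte form E1 82 B0 at offsets 7–9.
U+DE514 → 4-byte form F3 9E 94 94 at offsets 10–13.
Offset 13 falls in char 4's range; it's byte 4 of F3 9E 94 94 = 0x94.

0x94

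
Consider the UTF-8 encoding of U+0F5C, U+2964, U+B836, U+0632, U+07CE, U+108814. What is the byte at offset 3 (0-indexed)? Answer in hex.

0xE2

U+0F5C → 3-byte form E0 BD 9C at offsets 0–2.
U+2964 → 3-byte form E2 A5 A4 at offsets 3–5.
Offset 3 falls in char 2's range; it's byte 1 of E2 A5 A4 = 0xE2.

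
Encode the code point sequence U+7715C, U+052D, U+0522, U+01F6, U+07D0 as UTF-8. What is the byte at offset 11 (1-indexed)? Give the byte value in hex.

0xDF

1-indexed offset 11 is 0-indexed offset 10.
U+7715C → 4-byte form F1 B7 85 9C at offsets 0–3.
U+052D → 2-byte form D4 AD at offsets 4–5.
U+0522 → 2-byte form D4 A2 at offsets 6–7.
U+01F6 → 2-byte form C7 B6 at offsets 8–9.
U+07D0 → 2-byte form DF 90 at offsets 10–11.
Offset 10 falls in char 5's range; it's byte 1 of DF 90 = 0xDF.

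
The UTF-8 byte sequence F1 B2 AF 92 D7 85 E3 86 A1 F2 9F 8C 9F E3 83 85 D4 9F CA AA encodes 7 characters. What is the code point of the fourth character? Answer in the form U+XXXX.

Offset 0: leading byte 0xF1 = 11110001 → 4-byte char #1 = F1 B2 AF 92.
Offset 4: leading byte 0xD7 = 11010111 → 2-byte char #2 = D7 85.
Offset 6: leading byte 0xE3 = 11100011 → 3-byte char #3 = E3 86 A1.
Offset 9: leading byte 0xF2 = 11110010 → 4-byte char #4 = F2 9F 8C 9F.
Leading byte 0xF2 = 11110010 matches 11110xxx → 4-byte sequence.
Byte 1: 0xF2 = 11110010, payload 010 (3 bits).
Byte 2: 0x9F = 10011111 (10xxxxxx ✓), payload 011111.
Byte 3: 0x8C = 10001100 (10xxxxxx ✓), payload 001100.
Byte 4: 0x9F = 10011111 (10xxxxxx ✓), payload 011111.
Concatenate: 010011111001100011111 = 0x9F31F (21 bits → U+9F31F).

U+9F31F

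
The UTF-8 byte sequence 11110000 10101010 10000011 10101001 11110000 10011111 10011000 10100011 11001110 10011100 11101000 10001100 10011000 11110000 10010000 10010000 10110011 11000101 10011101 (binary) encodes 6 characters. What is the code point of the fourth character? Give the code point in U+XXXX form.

U+8318

Offset 0: leading byte 0xF0 = 11110000 → 4-byte char #1 = F0 AA 83 A9.
Offset 4: leading byte 0xF0 = 11110000 → 4-byte char #2 = F0 9F 98 A3.
Offset 8: leading byte 0xCE = 11001110 → 2-byte char #3 = CE 9C.
Offset 10: leading byte 0xE8 = 11101000 → 3-byte char #4 = E8 8C 98.
Leading byte 0xE8 = 11101000 matches 1110xxxx → 3-byte sequence.
Byte 1: 0xE8 = 11101000, payload 1000 (4 bits).
Byte 2: 0x8C = 10001100 (10xxxxxx ✓), payload 001100.
Byte 3: 0x98 = 10011000 (10xxxxxx ✓), payload 011000.
Concatenate: 1000001100011000 = 0x8318 (16 bits → U+8318).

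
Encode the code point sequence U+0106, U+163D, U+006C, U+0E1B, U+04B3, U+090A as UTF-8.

U+0106: 2-byte form → C4 86.
U+163D: 3-byte form → E1 98 BD.
U+006C: 1-byte form → 6C.
U+0E1B: 3-byte form → E0 B8 9B.
U+04B3: 2-byte form → D2 B3.
U+090A: 3-byte form → E0 A4 8A.
Concatenated (14 bytes): C4 86 E1 98 BD 6C E0 B8 9B D2 B3 E0 A4 8A.

C4 86 E1 98 BD 6C E0 B8 9B D2 B3 E0 A4 8A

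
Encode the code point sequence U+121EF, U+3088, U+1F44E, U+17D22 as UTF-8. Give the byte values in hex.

U+121EF: 4-byte form → F0 92 87 AF.
U+3088: 3-byte form → E3 82 88.
U+1F44E: 4-byte form → F0 9F 91 8E.
U+17D22: 4-byte form → F0 97 B4 A2.
Concatenated (15 bytes): F0 92 87 AF E3 82 88 F0 9F 91 8E F0 97 B4 A2.

F0 92 87 AF E3 82 88 F0 9F 91 8E F0 97 B4 A2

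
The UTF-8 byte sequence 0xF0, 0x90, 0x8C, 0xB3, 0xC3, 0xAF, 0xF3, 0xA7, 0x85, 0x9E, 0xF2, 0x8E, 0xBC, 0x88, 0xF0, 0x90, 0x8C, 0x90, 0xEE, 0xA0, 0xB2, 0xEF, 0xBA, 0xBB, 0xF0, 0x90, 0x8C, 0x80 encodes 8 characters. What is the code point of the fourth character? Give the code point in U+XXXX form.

Offset 0: leading byte 0xF0 = 11110000 → 4-byte char #1 = F0 90 8C B3.
Offset 4: leading byte 0xC3 = 11000011 → 2-byte char #2 = C3 AF.
Offset 6: leading byte 0xF3 = 11110011 → 4-byte char #3 = F3 A7 85 9E.
Offset 10: leading byte 0xF2 = 11110010 → 4-byte char #4 = F2 8E BC 88.
Leading byte 0xF2 = 11110010 matches 11110xxx → 4-byte sequence.
Byte 1: 0xF2 = 11110010, payload 010 (3 bits).
Byte 2: 0x8E = 10001110 (10xxxxxx ✓), payload 001110.
Byte 3: 0xBC = 10111100 (10xxxxxx ✓), payload 111100.
Byte 4: 0x88 = 10001000 (10xxxxxx ✓), payload 001000.
Concatenate: 010001110111100001000 = 0x8EF08 (21 bits → U+8EF08).

U+8EF08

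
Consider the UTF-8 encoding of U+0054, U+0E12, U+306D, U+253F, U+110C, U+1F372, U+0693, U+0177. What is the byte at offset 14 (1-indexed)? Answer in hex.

1-indexed offset 14 is 0-indexed offset 13.
U+0054 → 1-byte form 54 at offsets 0–0.
U+0E12 → 3-byte form E0 B8 92 at offsets 1–3.
U+306D → 3-byte form E3 81 AD at offsets 4–6.
U+253F → 3-byte form E2 94 BF at offsets 7–9.
U+110C → 3-byte form E1 84 8C at offsets 10–12.
U+1F372 → 4-byte form F0 9F 8D B2 at offsets 13–16.
Offset 13 falls in char 6's range; it's byte 1 of F0 9F 8D B2 = 0xF0.

0xF0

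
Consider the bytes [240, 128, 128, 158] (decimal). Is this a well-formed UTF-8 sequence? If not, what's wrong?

Leading byte 0xF0 = 11110000 → 4-byte form.
Continuation bytes all match 10xxxxxx. Payload decodes to 0x1E.
But 0x1E < 0x10000, the minimum for a 4-byte sequence — this is an overlong encoding.

invalid (overlong encoding)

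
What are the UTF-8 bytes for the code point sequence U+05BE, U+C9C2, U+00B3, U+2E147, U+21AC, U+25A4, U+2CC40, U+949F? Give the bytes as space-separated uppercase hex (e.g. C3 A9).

D6 BE EC A7 82 C2 B3 F0 AE 85 87 E2 86 AC E2 96 A4 F0 AC B1 80 E9 92 9F

U+05BE: 2-byte form → D6 BE.
U+C9C2: 3-byte form → EC A7 82.
U+00B3: 2-byte form → C2 B3.
U+2E147: 4-byte form → F0 AE 85 87.
U+21AC: 3-byte form → E2 86 AC.
U+25A4: 3-byte form → E2 96 A4.
U+2CC40: 4-byte form → F0 AC B1 80.
U+949F: 3-byte form → E9 92 9F.
Concatenated (24 bytes): D6 BE EC A7 82 C2 B3 F0 AE 85 87 E2 86 AC E2 96 A4 F0 AC B1 80 E9 92 9F.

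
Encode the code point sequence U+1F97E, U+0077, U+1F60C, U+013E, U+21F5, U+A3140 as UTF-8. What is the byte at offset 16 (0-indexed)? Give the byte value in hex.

0x85

U+1F97E → 4-byte form F0 9F A5 BE at offsets 0–3.
U+0077 → 1-byte form 77 at offsets 4–4.
U+1F60C → 4-byte form F0 9F 98 8C at offsets 5–8.
U+013E → 2-byte form C4 BE at offsets 9–10.
U+21F5 → 3-byte form E2 87 B5 at offsets 11–13.
U+A3140 → 4-byte form F2 A3 85 80 at offsets 14–17.
Offset 16 falls in char 6's range; it's byte 3 of F2 A3 85 80 = 0x85.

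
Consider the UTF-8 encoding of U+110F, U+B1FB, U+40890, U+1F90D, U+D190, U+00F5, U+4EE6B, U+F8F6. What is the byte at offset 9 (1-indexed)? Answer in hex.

0xA2

1-indexed offset 9 is 0-indexed offset 8.
U+110F → 3-byte form E1 84 8F at offsets 0–2.
U+B1FB → 3-byte form EB 87 BB at offsets 3–5.
U+40890 → 4-byte form F1 80 A2 90 at offsets 6–9.
Offset 8 falls in char 3's range; it's byte 3 of F1 80 A2 90 = 0xA2.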